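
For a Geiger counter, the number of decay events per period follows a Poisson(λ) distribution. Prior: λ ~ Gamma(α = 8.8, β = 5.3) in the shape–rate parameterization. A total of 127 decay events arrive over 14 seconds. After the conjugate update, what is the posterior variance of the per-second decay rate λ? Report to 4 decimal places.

With a Gamma(shape α, rate β) prior, the Poisson likelihood is conjugate: the posterior is Gamma(α + ΣXᵢ, β + n).
Posterior: Gamma(α+S, β+n) = Gamma(8.8+127, 5.3+14) = Gamma(135.8, 19.3).
Var = α/β² = 135.8/19.3² = 0.3646.

0.3646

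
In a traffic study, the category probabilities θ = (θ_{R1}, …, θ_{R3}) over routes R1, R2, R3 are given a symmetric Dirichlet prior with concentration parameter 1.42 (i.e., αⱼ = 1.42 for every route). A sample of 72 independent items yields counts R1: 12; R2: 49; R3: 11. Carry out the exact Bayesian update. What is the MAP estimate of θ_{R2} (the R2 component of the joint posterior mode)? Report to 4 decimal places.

The Dirichlet prior is conjugate to the Multinomial likelihood: each posterior αⱼ = prior αⱼ + observed count nⱼ.
Posterior concentration: (13.42, 50.42, 12.42), total = 76.26.
Joint mode component: (α_{R2}−1)/(Σα−K) = 49.42/73.26 = 0.6746.

0.6746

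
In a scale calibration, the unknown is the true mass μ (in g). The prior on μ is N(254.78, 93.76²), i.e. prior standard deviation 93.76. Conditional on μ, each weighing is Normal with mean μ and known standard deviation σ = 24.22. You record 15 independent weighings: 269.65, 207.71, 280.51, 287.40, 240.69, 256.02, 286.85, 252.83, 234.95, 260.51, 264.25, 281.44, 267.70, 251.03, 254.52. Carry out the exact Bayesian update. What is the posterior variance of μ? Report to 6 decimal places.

38.934025

For Normal data with known variance σ², a Normal(μ₀, σ₀²) prior on μ is conjugate. Posterior precision = 1/σ₀² + n/σ²; posterior mean is the precision-weighted average of μ₀ and x̄.
σ₀² = 93.76² = 8790.9376, σ² = 24.22² = 586.6084; σ² + n·σ₀² = 586.6084 + 15·8790.9376 = 132450.6724.
Posterior precision = 1/σ₀² + n/σ² = 1/8790.9376 + 15/586.6084 = (σ² + n·σ₀²)/(σ₀²σ²) = 132450.6724/(8790.9376·586.6084); posterior variance σₙ² = σ₀²σ²/(σ² + n·σ₀²) = 8790.9376·586.6084/132450.6724 = 38.934025.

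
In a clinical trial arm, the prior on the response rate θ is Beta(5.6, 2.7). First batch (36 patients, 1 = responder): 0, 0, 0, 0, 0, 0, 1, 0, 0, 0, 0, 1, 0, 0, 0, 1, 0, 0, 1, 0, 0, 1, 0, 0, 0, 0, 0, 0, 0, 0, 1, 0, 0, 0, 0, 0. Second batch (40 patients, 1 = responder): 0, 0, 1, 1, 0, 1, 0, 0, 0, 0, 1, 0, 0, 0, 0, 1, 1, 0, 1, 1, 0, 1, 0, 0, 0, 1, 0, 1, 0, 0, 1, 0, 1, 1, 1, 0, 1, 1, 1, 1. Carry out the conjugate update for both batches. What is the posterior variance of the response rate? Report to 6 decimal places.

The Beta prior is conjugate to a Binomial/Bernoulli likelihood; the update adds successes to α and failures to β.
After batch 1: Beta(5.6+6, 2.7+30) = Beta(11.6, 32.7).
After batch 2: Beta(11.6+19, 32.7+21) = Beta(30.6, 53.7).
Var = αβ/((α+β)²(α+β+1)) = 30.6·53.7/(84.3²·85.3) = 0.002711.

0.002711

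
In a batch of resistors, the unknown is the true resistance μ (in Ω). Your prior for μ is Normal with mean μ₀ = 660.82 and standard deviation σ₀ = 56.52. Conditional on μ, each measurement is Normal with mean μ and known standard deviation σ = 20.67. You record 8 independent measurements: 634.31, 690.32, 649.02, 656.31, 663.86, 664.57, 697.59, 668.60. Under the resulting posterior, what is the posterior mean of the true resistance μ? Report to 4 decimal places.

For Normal data with known variance σ², a Normal(μ₀, σ₀²) prior on μ is conjugate. Posterior precision = 1/σ₀² + n/σ²; posterior mean is the precision-weighted average of μ₀ and x̄.
Σxᵢ = 634.31 + 690.32 + 649.02 + 656.31 + 663.86 + 664.57 + 697.59 + 668.60 = 5324.58, so n·x̄ = 5324.58.
σ₀² = 56.52² = 3194.5104, σ² = 20.67² = 427.2489; σ² + n·σ₀² = 427.2489 + 8·3194.5104 = 25983.3321.
Posterior mean = (μ₀/σ₀² + n·x̄/σ²)/(1/σ₀² + n/σ²) = (σ²·μ₀ + σ₀²·n·x̄)/(σ² + n·σ₀²) = (427.2489·660.82 + 3194.5104·5324.58)/25983.3321 = 17291760.80373/25983.3321 = 665.4944.

665.4944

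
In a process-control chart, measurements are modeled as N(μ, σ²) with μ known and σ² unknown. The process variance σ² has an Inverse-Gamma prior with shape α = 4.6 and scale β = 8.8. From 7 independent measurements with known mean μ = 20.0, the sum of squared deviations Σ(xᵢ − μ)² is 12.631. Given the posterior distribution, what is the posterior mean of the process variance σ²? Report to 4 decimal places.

With known mean μ and an Inverse-Gamma(α, β) prior on σ², the Normal likelihood is conjugate: posterior is Inv-Gamma(α + n/2, β + Σ(xᵢ−μ)²/2).
Posterior: Inv-Gamma(4.6 + 7/2, 8.8 + 12.631/2) = Inv-Gamma(8.10, 15.1155).
E[σ²|data] = β/(α−1) = 15.1155/7.10 = 2.1289.

2.1289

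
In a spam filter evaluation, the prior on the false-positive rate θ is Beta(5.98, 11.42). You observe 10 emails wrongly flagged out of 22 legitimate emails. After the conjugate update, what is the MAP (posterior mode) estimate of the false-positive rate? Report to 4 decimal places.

The Beta prior is conjugate to a Binomial/Bernoulli likelihood; the update adds successes to α and failures to β.
Posterior: Beta(α+k, β+n−k) = Beta(5.98+10, 11.42+12) = Beta(15.98, 23.42).
Mode of Beta(a,b) for a,b>1 is (a−1)/(a+b−2) = 14.98/37.40 = 0.4005.

0.4005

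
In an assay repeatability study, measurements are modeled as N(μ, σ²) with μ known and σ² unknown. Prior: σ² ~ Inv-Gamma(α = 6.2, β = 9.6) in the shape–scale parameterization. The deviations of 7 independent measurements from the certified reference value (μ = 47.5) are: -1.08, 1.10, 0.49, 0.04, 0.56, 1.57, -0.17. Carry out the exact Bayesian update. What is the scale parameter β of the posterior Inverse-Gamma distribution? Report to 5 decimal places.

12.31275

With known mean μ and an Inverse-Gamma(α, β) prior on σ², the Normal likelihood is conjugate: posterior is Inv-Gamma(α + n/2, β + Σ(xᵢ−μ)²/2).
Σ(xᵢ−μ)² = (-1.08)² + (1.10)² + (0.49)² + (0.04)² + (0.56)² + (1.57)² + (-0.17)² = 5.4255.
Posterior: Inv-Gamma(6.2 + 7/2, 9.6 + 5.4255/2) = Inv-Gamma(9.70, 12.31275).
Posterior β = 12.31275.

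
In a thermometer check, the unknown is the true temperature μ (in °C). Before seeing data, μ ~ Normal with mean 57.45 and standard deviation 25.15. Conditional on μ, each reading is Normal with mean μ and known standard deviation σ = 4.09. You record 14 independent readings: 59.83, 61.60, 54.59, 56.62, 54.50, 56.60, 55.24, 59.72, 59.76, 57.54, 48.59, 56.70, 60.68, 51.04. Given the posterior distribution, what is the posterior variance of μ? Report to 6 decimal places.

1.192611

For Normal data with known variance σ², a Normal(μ₀, σ₀²) prior on μ is conjugate. Posterior precision = 1/σ₀² + n/σ²; posterior mean is the precision-weighted average of μ₀ and x̄.
σ₀² = 25.15² = 632.5225, σ² = 4.09² = 16.7281; σ² + n·σ₀² = 16.7281 + 14·632.5225 = 8872.0431.
Posterior precision = 1/σ₀² + n/σ² = 1/632.5225 + 14/16.7281 = (σ² + n·σ₀²)/(σ₀²σ²) = 8872.0431/(632.5225·16.7281); posterior variance σₙ² = σ₀²σ²/(σ² + n·σ₀²) = 632.5225·16.7281/8872.0431 = 1.192611.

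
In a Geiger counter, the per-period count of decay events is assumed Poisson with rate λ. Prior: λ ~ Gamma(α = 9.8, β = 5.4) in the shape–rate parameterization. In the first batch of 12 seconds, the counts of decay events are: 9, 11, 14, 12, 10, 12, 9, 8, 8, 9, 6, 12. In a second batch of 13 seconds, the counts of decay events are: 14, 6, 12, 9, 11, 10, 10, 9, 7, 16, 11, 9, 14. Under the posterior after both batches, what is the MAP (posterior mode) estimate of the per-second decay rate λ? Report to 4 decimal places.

8.7763

With a Gamma(shape α, rate β) prior, the Poisson likelihood is conjugate: the posterior is Gamma(α + ΣXᵢ, β + n).
Batch 1: sum of counts S = 120 over n = 12 seconds.
After batch 1: Gamma(α+S, β+n) = Gamma(9.8+120, 5.4+12) = Gamma(129.8, 17.4).
Batch 2: sum of counts S = 138 over n = 13 seconds.
After batch 2: Gamma(α+S, β+n) = Gamma(129.8+138, 17.4+13) = Gamma(267.8, 30.4).
Mode of Gamma(α,β) for α≥1 is (α−1)/β = 266.8/30.4 = 8.7763.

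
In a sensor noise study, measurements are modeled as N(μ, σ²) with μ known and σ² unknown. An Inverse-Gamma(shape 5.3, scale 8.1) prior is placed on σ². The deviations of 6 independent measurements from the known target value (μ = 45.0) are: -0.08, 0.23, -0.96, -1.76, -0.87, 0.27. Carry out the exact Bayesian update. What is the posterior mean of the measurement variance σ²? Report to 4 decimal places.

With known mean μ and an Inverse-Gamma(α, β) prior on σ², the Normal likelihood is conjugate: posterior is Inv-Gamma(α + n/2, β + Σ(xᵢ−μ)²/2).
Σ(xᵢ−μ)² = (-0.08)² + (0.23)² + (-0.96)² + (-1.76)² + (-0.87)² + (0.27)² = 4.9083.
Posterior: Inv-Gamma(5.3 + 6/2, 8.1 + 4.9083/2) = Inv-Gamma(8.30, 10.55415).
E[σ²|data] = β/(α−1) = 10.55415/7.30 = 1.4458.

1.4458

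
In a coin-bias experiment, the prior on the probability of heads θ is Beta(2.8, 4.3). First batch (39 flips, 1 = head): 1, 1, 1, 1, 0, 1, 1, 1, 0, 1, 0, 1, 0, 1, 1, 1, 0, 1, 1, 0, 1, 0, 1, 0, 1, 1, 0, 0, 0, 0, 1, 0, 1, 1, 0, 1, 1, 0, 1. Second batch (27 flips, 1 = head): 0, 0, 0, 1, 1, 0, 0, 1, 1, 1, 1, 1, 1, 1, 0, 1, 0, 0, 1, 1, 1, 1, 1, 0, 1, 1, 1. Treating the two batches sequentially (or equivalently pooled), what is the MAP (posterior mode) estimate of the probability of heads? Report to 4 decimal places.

The Beta prior is conjugate to a Binomial/Bernoulli likelihood; the update adds successes to α and failures to β.
After batch 1: Beta(2.8+24, 4.3+15) = Beta(26.8, 19.3).
After batch 2: Beta(26.8+18, 19.3+9) = Beta(44.8, 28.3).
Mode of Beta(a,b) for a,b>1 is (a−1)/(a+b−2) = 43.8/71.1 = 0.6160.

0.6160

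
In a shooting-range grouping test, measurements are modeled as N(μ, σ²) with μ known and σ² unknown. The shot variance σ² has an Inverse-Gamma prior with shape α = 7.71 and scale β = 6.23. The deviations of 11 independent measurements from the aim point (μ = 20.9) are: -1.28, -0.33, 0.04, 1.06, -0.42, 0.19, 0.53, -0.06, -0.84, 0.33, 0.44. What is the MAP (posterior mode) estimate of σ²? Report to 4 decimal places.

With known mean μ and an Inverse-Gamma(α, β) prior on σ², the Normal likelihood is conjugate: posterior is Inv-Gamma(α + n/2, β + Σ(xᵢ−μ)²/2).
Σ(xᵢ−μ)² = (-1.28)² + (-0.33)² + (0.04)² + (1.06)² + (-0.42)² + (0.19)² + (0.53)² + (-0.06)² + (-0.84)² + (0.33)² + (0.44)² = 4.3776.
Posterior: Inv-Gamma(7.71 + 11/2, 6.23 + 4.3776/2) = Inv-Gamma(13.21, 8.41880).
Mode = β/(α+1) = 8.41880/14.21 = 0.5925.

0.5925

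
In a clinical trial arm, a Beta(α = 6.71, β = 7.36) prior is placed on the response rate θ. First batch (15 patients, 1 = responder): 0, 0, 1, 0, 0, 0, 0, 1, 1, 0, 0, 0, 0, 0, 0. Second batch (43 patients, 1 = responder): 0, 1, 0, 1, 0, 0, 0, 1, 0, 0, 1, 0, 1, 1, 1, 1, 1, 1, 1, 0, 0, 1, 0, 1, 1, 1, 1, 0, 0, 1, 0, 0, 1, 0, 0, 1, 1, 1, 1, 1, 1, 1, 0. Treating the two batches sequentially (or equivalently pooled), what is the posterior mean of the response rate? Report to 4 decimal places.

0.4816

The Beta prior is conjugate to a Binomial/Bernoulli likelihood; the update adds successes to α and failures to β.
After batch 1: Beta(6.71+3, 7.36+12) = Beta(9.71, 19.36).
After batch 2: Beta(9.71+25, 19.36+18) = Beta(34.71, 37.36).
Posterior mean = α/(α+β) = 34.71/72.07 = 0.4816.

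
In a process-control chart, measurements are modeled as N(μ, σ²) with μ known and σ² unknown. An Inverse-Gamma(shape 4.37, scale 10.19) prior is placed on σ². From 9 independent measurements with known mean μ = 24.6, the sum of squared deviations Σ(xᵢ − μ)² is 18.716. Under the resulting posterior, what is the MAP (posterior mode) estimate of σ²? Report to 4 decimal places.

With known mean μ and an Inverse-Gamma(α, β) prior on σ², the Normal likelihood is conjugate: posterior is Inv-Gamma(α + n/2, β + Σ(xᵢ−μ)²/2).
Posterior: Inv-Gamma(4.37 + 9/2, 10.19 + 18.716/2) = Inv-Gamma(8.87, 19.5480).
Mode = β/(α+1) = 19.5480/9.87 = 1.9805.

1.9805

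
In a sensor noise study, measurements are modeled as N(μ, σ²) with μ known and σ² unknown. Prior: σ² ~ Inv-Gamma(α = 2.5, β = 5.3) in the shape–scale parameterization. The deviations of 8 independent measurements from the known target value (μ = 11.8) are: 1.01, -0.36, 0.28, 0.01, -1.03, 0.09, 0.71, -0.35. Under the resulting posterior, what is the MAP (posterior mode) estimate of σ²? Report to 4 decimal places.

0.9016

With known mean μ and an Inverse-Gamma(α, β) prior on σ², the Normal likelihood is conjugate: posterior is Inv-Gamma(α + n/2, β + Σ(xᵢ−μ)²/2).
Σ(xᵢ−μ)² = (1.01)² + (-0.36)² + (0.28)² + (0.01)² + (-1.03)² + (0.09)² + (0.71)² + (-0.35)² = 2.9238.
Posterior: Inv-Gamma(2.5 + 8/2, 5.3 + 2.9238/2) = Inv-Gamma(6.50, 6.76190).
Mode = β/(α+1) = 6.76190/7.50 = 0.9016.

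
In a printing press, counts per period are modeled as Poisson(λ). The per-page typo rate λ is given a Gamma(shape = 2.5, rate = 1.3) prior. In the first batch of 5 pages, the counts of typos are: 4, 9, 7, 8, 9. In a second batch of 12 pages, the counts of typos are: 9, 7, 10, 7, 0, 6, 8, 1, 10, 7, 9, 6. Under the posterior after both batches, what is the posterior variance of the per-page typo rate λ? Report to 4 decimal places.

0.3568

With a Gamma(shape α, rate β) prior, the Poisson likelihood is conjugate: the posterior is Gamma(α + ΣXᵢ, β + n).
Batch 1: sum of counts S = 37 over n = 5 pages.
After batch 1: Gamma(α+S, β+n) = Gamma(2.5+37, 1.3+5) = Gamma(39.5, 6.3).
Batch 2: sum of counts S = 80 over n = 12 pages.
After batch 2: Gamma(α+S, β+n) = Gamma(39.5+80, 6.3+12) = Gamma(119.5, 18.3).
Var = α/β² = 119.5/18.3² = 0.3568.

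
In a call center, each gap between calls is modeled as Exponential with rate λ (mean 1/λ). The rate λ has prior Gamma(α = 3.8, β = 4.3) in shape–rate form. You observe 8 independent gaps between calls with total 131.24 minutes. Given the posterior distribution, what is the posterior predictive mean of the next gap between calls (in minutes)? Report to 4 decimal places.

With a Gamma(shape α, rate β) prior on the exponential rate λ, the posterior after n observations with total T = Σxᵢ is Gamma(α+n, β+T).
Posterior: Gamma(3.8+8, 4.3+131.24) = Gamma(11.8, 135.54).
The predictive distribution for the next observation is Lomax; its mean is β/(α−1) = 135.54/10.8 = 12.5500.

12.5500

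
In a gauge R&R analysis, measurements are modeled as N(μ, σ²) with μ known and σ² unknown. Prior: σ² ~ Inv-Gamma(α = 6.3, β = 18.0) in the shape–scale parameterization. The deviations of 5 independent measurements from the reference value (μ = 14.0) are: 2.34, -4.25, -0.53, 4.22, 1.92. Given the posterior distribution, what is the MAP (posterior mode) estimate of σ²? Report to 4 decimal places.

With known mean μ and an Inverse-Gamma(α, β) prior on σ², the Normal likelihood is conjugate: posterior is Inv-Gamma(α + n/2, β + Σ(xᵢ−μ)²/2).
Σ(xᵢ−μ)² = (2.34)² + (-4.25)² + (-0.53)² + (4.22)² + (1.92)² = 45.3138.
Posterior: Inv-Gamma(6.3 + 5/2, 18.0 + 45.3138/2) = Inv-Gamma(8.80, 40.65690).
Mode = β/(α+1) = 40.65690/9.80 = 4.1487.

4.1487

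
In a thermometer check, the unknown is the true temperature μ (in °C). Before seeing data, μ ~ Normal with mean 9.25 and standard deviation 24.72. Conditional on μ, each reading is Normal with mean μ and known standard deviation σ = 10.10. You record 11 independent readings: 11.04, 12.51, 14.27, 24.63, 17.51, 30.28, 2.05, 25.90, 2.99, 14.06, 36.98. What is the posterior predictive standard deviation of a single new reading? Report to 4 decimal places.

For Normal data with known variance σ², a Normal(μ₀, σ₀²) prior on μ is conjugate. Posterior precision = 1/σ₀² + n/σ²; posterior mean is the precision-weighted average of μ₀ and x̄.
σ₀² = 24.72² = 611.0784, σ² = 10.10² = 102.01; σ² + n·σ₀² = 102.01 + 11·611.0784 = 6823.8724.
Posterior precision = 1/σ₀² + n/σ² = 1/611.0784 + 11/102.01 = (σ² + n·σ₀²)/(σ₀²σ²) = 6823.8724/(611.0784·102.01); posterior variance σₙ² = σ₀²σ²/(σ² + n·σ₀²) = 611.0784·102.01/6823.8724 = 9.135005.
Predictive variance for one new observation = σₙ² + σ² = 611.0784·102.01/6823.8724 + 102.01 = σ²·(σ₀² + 6823.8724)/6823.8724 = 102.01·7434.9508/6823.8724 = 111.145005; SD = √(102.01·7434.9508/6823.8724) = 10.5425.

10.5425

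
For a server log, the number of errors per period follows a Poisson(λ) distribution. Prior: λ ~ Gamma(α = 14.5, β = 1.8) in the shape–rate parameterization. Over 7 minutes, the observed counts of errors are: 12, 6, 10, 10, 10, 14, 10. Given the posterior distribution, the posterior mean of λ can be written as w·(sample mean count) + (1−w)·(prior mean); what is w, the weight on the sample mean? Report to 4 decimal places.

0.7955

With a Gamma(shape α, rate β) prior, the Poisson likelihood is conjugate: the posterior is Gamma(α + ΣXᵢ, β + n).
Posterior mean = (α₀+S)/(β₀+n) = [n/(β₀+n)]·(S/n) + [β₀/(β₀+n)]·(α₀/β₀), so only n and β₀ enter the weight.
Weight on data w = n/(β₀+n) = 7/(1.8+7) = 7/8.8 = 0.7955.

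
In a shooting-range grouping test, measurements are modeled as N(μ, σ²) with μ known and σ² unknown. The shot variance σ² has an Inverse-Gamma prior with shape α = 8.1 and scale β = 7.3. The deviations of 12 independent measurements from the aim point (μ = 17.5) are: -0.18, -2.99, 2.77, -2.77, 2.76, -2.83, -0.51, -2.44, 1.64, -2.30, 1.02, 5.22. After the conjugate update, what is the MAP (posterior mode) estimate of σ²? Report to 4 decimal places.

3.2128

With known mean μ and an Inverse-Gamma(α, β) prior on σ², the Normal likelihood is conjugate: posterior is Inv-Gamma(α + n/2, β + Σ(xᵢ−μ)²/2).
Σ(xᵢ−μ)² = (-0.18)² + (-2.99)² + (2.77)² + (-2.77)² + (2.76)² + (-2.83)² + (-0.51)² + (-2.44)² + (1.64)² + (-2.30)² + (1.02)² + (5.22)² = 82.4269.
Posterior: Inv-Gamma(8.1 + 12/2, 7.3 + 82.4269/2) = Inv-Gamma(14.10, 48.51345).
Mode = β/(α+1) = 48.51345/15.10 = 3.2128.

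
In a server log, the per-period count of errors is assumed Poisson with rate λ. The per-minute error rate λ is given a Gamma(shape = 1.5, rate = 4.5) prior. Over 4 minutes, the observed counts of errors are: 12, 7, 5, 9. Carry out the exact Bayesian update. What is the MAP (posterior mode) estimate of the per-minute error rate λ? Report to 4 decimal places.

With a Gamma(shape α, rate β) prior, the Poisson likelihood is conjugate: the posterior is Gamma(α + ΣXᵢ, β + n).
Sum of counts S = 33 over n = 4 minutes.
Posterior: Gamma(α+S, β+n) = Gamma(1.5+33, 4.5+4) = Gamma(34.5, 8.5).
Mode of Gamma(α,β) for α≥1 is (α−1)/β = 33.5/8.5 = 3.9412.

3.9412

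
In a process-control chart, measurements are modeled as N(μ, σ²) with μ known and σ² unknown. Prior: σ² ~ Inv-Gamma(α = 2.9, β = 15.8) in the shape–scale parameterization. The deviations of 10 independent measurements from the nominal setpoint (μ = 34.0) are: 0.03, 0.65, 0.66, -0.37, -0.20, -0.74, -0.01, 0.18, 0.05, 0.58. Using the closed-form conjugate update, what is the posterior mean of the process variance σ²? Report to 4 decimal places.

2.4315

With known mean μ and an Inverse-Gamma(α, β) prior on σ², the Normal likelihood is conjugate: posterior is Inv-Gamma(α + n/2, β + Σ(xᵢ−μ)²/2).
Σ(xᵢ−μ)² = (0.03)² + (0.65)² + (0.66)² + (-0.37)² + (-0.20)² + (-0.74)² + (-0.01)² + (0.18)² + (0.05)² + (0.58)² = 1.9549.
Posterior: Inv-Gamma(2.9 + 10/2, 15.8 + 1.9549/2) = Inv-Gamma(7.90, 16.77745).
E[σ²|data] = β/(α−1) = 16.77745/6.90 = 2.4315.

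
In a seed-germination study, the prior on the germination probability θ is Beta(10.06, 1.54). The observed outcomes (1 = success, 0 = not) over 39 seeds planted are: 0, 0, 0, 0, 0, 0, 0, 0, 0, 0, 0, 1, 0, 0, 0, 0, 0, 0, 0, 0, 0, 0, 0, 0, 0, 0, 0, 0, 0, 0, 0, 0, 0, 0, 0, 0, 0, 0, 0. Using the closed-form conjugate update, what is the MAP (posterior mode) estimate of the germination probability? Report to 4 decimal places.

0.2070

The Beta prior is conjugate to a Binomial/Bernoulli likelihood; the update adds successes to α and failures to β.
Posterior: Beta(α+k, β+n−k) = Beta(10.06+1, 1.54+38) = Beta(11.06, 39.54).
Mode of Beta(a,b) for a,b>1 is (a−1)/(a+b−2) = 10.06/48.60 = 0.2070.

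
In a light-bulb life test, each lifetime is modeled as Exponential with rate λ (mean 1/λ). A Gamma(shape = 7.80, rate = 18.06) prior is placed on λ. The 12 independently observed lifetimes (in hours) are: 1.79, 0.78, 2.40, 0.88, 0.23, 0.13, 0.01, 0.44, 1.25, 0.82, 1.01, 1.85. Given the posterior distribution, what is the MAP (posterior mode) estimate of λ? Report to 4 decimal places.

With a Gamma(shape α, rate β) prior on the exponential rate λ, the posterior after n observations with total T = Σxᵢ is Gamma(α+n, β+T).
Sum of observations T = 11.59 hours; n = 12.
Posterior: Gamma(7.80+12, 18.06+11.59) = Gamma(19.80, 29.65).
Mode = (α−1)/β = 0.6341.

0.6341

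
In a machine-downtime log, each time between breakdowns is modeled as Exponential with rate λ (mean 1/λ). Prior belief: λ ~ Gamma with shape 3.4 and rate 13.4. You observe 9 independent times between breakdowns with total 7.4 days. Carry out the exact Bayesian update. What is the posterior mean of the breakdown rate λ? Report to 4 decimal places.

0.5962

With a Gamma(shape α, rate β) prior on the exponential rate λ, the posterior after n observations with total T = Σxᵢ is Gamma(α+n, β+T).
Posterior: Gamma(3.4+9, 13.4+7.4) = Gamma(12.4, 20.8).
Posterior mean of λ = α/β = 12.4/20.8 = 0.5962.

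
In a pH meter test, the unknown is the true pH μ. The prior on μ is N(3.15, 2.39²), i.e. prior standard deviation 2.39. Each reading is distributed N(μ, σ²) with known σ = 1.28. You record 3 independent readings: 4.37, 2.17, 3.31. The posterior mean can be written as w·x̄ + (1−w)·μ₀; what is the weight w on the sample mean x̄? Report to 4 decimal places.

0.9127

For Normal data with known variance σ², a Normal(μ₀, σ₀²) prior on μ is conjugate. Posterior precision = 1/σ₀² + n/σ²; posterior mean is the precision-weighted average of μ₀ and x̄.
σ₀² = 2.39² = 5.7121, σ² = 1.28² = 1.6384. Prior precision 1/σ₀² = 1/5.7121; data precision n/σ² = 3/1.6384.
w = (n/σ²)/(1/σ₀² + n/σ²) = n·σ₀²/(σ² + n·σ₀²) = 3·5.7121/(1.6384 + 3·5.7121) = 17.1363/18.7747 = 0.9127.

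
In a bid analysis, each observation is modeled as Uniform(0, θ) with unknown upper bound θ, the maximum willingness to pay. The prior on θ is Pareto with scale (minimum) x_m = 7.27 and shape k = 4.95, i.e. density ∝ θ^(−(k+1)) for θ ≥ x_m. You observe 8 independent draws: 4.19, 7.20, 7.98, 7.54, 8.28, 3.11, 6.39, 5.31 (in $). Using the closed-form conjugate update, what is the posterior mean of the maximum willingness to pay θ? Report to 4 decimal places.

A Pareto(scale x_m, shape k) prior on the upper bound θ of Uniform(0, θ) is conjugate: posterior is Pareto(max(x_m, max xᵢ), k + n).
Sample maximum = 8.28; prior scale x_m = 7.27 → posterior scale = max = 8.28.
Posterior shape = 4.95 + 8 = 12.95.
E[θ|data] = k·x_m/(k−1) = 12.95·8.28/11.95 = 8.9729.

8.9729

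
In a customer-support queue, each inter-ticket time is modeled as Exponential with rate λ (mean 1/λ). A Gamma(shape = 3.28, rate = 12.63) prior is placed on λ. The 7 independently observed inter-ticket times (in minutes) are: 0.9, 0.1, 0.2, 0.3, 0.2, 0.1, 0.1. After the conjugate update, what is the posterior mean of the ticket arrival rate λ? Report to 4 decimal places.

0.7075

With a Gamma(shape α, rate β) prior on the exponential rate λ, the posterior after n observations with total T = Σxᵢ is Gamma(α+n, β+T).
Sum of observations T = 1.9 minutes; n = 7.
Posterior: Gamma(3.28+7, 12.63+1.9) = Gamma(10.28, 14.53).
Posterior mean of λ = α/β = 10.28/14.53 = 0.7075.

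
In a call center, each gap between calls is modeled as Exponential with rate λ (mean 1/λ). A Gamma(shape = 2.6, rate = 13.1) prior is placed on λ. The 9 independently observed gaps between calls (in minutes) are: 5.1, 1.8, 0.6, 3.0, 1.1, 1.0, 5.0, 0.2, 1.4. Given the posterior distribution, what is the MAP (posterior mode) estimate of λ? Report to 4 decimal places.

With a Gamma(shape α, rate β) prior on the exponential rate λ, the posterior after n observations with total T = Σxᵢ is Gamma(α+n, β+T).
Sum of observations T = 19.2 minutes; n = 9.
Posterior: Gamma(2.6+9, 13.1+19.2) = Gamma(11.6, 32.3).
Mode = (α−1)/β = 0.3282.

0.3282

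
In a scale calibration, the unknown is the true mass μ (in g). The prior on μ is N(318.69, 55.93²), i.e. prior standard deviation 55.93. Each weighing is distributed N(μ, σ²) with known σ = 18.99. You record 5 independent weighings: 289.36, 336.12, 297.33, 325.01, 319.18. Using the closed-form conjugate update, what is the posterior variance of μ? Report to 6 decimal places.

For Normal data with known variance σ², a Normal(μ₀, σ₀²) prior on μ is conjugate. Posterior precision = 1/σ₀² + n/σ²; posterior mean is the precision-weighted average of μ₀ and x̄.
σ₀² = 55.93² = 3128.1649, σ² = 18.99² = 360.6201; σ² + n·σ₀² = 360.6201 + 5·3128.1649 = 16001.4446.
Posterior precision = 1/σ₀² + n/σ² = 1/3128.1649 + 5/360.6201 = (σ² + n·σ₀²)/(σ₀²σ²) = 16001.4446/(3128.1649·360.6201); posterior variance σₙ² = σ₀²σ²/(σ² + n·σ₀²) = 3128.1649·360.6201/16001.4446 = 70.498581.

70.498581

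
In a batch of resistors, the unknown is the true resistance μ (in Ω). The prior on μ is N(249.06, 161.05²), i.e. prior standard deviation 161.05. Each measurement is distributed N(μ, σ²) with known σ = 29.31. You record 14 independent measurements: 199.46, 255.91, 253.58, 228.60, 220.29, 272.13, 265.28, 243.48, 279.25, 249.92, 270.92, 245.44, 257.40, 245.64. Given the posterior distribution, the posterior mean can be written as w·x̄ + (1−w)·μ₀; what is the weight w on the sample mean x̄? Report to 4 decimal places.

For Normal data with known variance σ², a Normal(μ₀, σ₀²) prior on μ is conjugate. Posterior precision = 1/σ₀² + n/σ²; posterior mean is the precision-weighted average of μ₀ and x̄.
σ₀² = 161.05² = 25937.1025, σ² = 29.31² = 859.0761. Prior precision 1/σ₀² = 1/25937.1025; data precision n/σ² = 14/859.0761.
w = (n/σ²)/(1/σ₀² + n/σ²) = n·σ₀²/(σ² + n·σ₀²) = 14·25937.1025/(859.0761 + 14·25937.1025) = 363119.435/363978.5111 = 0.9976.

0.9976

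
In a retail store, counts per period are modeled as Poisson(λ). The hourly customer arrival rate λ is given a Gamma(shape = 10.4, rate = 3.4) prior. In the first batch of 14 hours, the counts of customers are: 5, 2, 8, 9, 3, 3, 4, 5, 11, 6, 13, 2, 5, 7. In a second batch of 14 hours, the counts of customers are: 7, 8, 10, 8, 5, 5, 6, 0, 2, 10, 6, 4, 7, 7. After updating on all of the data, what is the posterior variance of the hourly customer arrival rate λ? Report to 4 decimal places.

With a Gamma(shape α, rate β) prior, the Poisson likelihood is conjugate: the posterior is Gamma(α + ΣXᵢ, β + n).
Batch 1: sum of counts S = 83 over n = 14 hours.
After batch 1: Gamma(α+S, β+n) = Gamma(10.4+83, 3.4+14) = Gamma(93.4, 17.4).
Batch 2: sum of counts S = 85 over n = 14 hours.
After batch 2: Gamma(α+S, β+n) = Gamma(93.4+85, 17.4+14) = Gamma(178.4, 31.4).
Var = α/β² = 178.4/31.4² = 0.1809.

0.1809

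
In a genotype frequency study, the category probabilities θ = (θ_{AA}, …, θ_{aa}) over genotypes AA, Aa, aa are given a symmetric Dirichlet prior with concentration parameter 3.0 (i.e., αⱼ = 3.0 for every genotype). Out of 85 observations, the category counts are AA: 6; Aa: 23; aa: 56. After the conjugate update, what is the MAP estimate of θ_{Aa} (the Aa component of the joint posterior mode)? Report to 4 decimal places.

The Dirichlet prior is conjugate to the Multinomial likelihood: each posterior αⱼ = prior αⱼ + observed count nⱼ.
Posterior concentration: (9.0, 26.0, 59.0), total = 94.0.
Joint mode component: (α_{Aa}−1)/(Σα−K) = 25.0/91.0 = 0.2747.

0.2747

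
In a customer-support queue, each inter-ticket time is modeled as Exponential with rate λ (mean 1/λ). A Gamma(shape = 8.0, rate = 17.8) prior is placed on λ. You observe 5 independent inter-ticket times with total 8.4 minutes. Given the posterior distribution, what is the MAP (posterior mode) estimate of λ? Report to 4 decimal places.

0.4580

With a Gamma(shape α, rate β) prior on the exponential rate λ, the posterior after n observations with total T = Σxᵢ is Gamma(α+n, β+T).
Posterior: Gamma(8.0+5, 17.8+8.4) = Gamma(13.0, 26.2).
Mode = (α−1)/β = 0.4580.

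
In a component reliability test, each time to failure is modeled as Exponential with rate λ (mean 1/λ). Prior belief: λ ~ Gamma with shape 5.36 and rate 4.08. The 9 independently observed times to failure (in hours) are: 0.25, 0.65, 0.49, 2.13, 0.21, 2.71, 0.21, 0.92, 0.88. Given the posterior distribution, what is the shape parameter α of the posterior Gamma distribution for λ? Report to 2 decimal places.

14.36

With a Gamma(shape α, rate β) prior on the exponential rate λ, the posterior after n observations with total T = Σxᵢ is Gamma(α+n, β+T).
Sum of observations T = 8.45 hours; n = 9.
Posterior: Gamma(5.36+9, 4.08+8.45) = Gamma(14.36, 12.53).
Posterior α = 14.36.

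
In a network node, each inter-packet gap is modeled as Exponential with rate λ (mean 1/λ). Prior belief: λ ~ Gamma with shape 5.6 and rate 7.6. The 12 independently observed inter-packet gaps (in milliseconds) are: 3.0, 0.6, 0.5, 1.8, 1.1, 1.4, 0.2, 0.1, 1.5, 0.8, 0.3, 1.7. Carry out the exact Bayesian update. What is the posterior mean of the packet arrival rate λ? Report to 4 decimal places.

0.8544

With a Gamma(shape α, rate β) prior on the exponential rate λ, the posterior after n observations with total T = Σxᵢ is Gamma(α+n, β+T).
Sum of observations T = 13.0 milliseconds; n = 12.
Posterior: Gamma(5.6+12, 7.6+13.0) = Gamma(17.6, 20.6).
Posterior mean of λ = α/β = 17.6/20.6 = 0.8544.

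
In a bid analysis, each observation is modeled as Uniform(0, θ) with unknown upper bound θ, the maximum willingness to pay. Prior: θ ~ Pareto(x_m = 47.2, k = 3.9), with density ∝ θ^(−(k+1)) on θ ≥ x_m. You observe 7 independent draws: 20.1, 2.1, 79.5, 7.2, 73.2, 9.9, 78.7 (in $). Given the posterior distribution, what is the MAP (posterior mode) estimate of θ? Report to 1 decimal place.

A Pareto(scale x_m, shape k) prior on the upper bound θ of Uniform(0, θ) is conjugate: posterior is Pareto(max(x_m, max xᵢ), k + n).
Sample maximum = 79.5; prior scale x_m = 47.2 → posterior scale = max = 79.5.
Posterior shape = 3.9 + 7 = 10.9.
The Pareto density is decreasing on [x_m, ∞), so the mode is x_m = 79.5.

79.5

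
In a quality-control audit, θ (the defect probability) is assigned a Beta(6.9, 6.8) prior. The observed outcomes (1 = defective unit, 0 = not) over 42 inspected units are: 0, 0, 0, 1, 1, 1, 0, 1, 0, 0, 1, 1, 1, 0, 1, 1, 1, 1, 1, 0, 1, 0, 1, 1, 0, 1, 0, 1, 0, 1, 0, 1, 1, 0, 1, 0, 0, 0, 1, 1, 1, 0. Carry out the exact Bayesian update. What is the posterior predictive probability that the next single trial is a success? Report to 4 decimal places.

The Beta prior is conjugate to a Binomial/Bernoulli likelihood; the update adds successes to α and failures to β.
Posterior: Beta(α+k, β+n−k) = Beta(6.9+24, 6.8+18) = Beta(30.9, 24.8).
For a single future Bernoulli trial, P(success | data) = α/(α+β) = 0.5548.

0.5548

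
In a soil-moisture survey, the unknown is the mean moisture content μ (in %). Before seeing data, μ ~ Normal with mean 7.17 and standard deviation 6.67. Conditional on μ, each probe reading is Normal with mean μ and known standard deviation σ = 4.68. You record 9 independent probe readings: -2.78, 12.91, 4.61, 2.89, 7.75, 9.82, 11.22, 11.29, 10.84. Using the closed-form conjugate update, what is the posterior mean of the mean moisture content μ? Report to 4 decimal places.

For Normal data with known variance σ², a Normal(μ₀, σ₀²) prior on μ is conjugate. Posterior precision = 1/σ₀² + n/σ²; posterior mean is the precision-weighted average of μ₀ and x̄.
Σxᵢ = (-2.78) + 12.91 + 4.61 + 2.89 + 7.75 + 9.82 + 11.22 + 11.29 + 10.84 = 68.55, so n·x̄ = 68.55.
σ₀² = 6.67² = 44.4889, σ² = 4.68² = 21.9024; σ² + n·σ₀² = 21.9024 + 9·44.4889 = 422.3025.
Posterior mean = (μ₀/σ₀² + n·x̄/σ²)/(1/σ₀² + n/σ²) = (σ²·μ₀ + σ₀²·n·x̄)/(σ² + n·σ₀²) = (21.9024·7.17 + 44.4889·68.55)/422.3025 = 3206.754303/422.3025 = 7.5935.

7.5935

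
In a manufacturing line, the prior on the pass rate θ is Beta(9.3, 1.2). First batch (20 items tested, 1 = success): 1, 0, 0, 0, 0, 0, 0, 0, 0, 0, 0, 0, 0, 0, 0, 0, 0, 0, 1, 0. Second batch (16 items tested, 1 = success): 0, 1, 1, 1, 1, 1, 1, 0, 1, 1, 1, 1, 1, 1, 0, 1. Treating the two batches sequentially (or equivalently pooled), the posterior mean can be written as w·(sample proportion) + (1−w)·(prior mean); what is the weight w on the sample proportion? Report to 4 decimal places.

The Beta prior is conjugate to a Binomial/Bernoulli likelihood; the update adds successes to α and failures to β.
Total number of items tested: n = 20 + 16 = 36.
Posterior mean = (α₀+k)/(α₀+β₀+n) = [n/(α₀+β₀+n)]·(k/n) + [(α₀+β₀)/(α₀+β₀+n)]·α₀/(α₀+β₀), so only n and the prior enter the weight.
The weight on the data is w = n/(α₀+β₀+n) = 36/(9.3+1.2+36) = 36/46.5 = 0.7742.

0.7742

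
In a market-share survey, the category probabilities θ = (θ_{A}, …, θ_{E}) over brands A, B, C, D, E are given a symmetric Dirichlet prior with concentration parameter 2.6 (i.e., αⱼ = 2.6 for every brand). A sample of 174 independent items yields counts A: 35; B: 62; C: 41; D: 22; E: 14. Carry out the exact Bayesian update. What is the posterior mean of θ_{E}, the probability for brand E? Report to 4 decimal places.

The Dirichlet prior is conjugate to the Multinomial likelihood: each posterior αⱼ = prior αⱼ + observed count nⱼ.
Posterior concentration: (37.6, 64.6, 43.6, 24.6, 16.6), total = 187.0.
E[θ_{E}|data] = α_{E}/Σα = 16.6/187.0 = 0.0888.

0.0888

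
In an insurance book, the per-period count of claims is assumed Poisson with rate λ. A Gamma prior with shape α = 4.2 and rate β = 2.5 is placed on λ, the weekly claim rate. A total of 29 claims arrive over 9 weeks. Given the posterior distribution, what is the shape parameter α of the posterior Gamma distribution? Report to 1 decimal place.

With a Gamma(shape α, rate β) prior, the Poisson likelihood is conjugate: the posterior is Gamma(α + ΣXᵢ, β + n).
Posterior: Gamma(α+S, β+n) = Gamma(4.2+29, 2.5+9) = Gamma(33.2, 11.5).
Posterior α = 33.2.

33.2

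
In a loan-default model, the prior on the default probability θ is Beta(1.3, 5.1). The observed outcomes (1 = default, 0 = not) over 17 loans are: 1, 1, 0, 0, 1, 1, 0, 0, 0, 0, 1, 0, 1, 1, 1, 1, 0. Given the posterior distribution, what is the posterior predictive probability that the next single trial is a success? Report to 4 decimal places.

0.4402

The Beta prior is conjugate to a Binomial/Bernoulli likelihood; the update adds successes to α and failures to β.
Posterior: Beta(α+k, β+n−k) = Beta(1.3+9, 5.1+8) = Beta(10.3, 13.1).
For a single future Bernoulli trial, P(success | data) = α/(α+β) = 0.4402.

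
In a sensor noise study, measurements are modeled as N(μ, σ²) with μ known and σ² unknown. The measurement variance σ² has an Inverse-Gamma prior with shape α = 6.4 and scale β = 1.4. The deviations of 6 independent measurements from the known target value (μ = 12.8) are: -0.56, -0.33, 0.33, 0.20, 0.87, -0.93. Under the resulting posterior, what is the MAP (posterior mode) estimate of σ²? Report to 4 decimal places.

With known mean μ and an Inverse-Gamma(α, β) prior on σ², the Normal likelihood is conjugate: posterior is Inv-Gamma(α + n/2, β + Σ(xᵢ−μ)²/2).
Σ(xᵢ−μ)² = (-0.56)² + (-0.33)² + (0.33)² + (0.20)² + (0.87)² + (-0.93)² = 2.1932.
Posterior: Inv-Gamma(6.4 + 6/2, 1.4 + 2.1932/2) = Inv-Gamma(9.40, 2.49660).
Mode = β/(α+1) = 2.49660/10.40 = 0.2401.

0.2401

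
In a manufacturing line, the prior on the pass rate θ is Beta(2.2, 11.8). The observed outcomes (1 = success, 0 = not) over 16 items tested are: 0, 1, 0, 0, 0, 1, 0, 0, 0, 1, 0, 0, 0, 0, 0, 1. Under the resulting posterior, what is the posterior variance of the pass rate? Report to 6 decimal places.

The Beta prior is conjugate to a Binomial/Bernoulli likelihood; the update adds successes to α and failures to β.
Posterior: Beta(α+k, β+n−k) = Beta(2.2+4, 11.8+12) = Beta(6.2, 23.8).
Var = αβ/((α+β)²(α+β+1)) = 6.2·23.8/(30.0²·31.0) = 0.005289.

0.005289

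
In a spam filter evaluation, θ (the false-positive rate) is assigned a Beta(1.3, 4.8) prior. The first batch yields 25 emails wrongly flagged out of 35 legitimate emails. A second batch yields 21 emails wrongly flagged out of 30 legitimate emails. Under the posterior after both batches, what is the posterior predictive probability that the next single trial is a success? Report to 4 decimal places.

The Beta prior is conjugate to a Binomial/Bernoulli likelihood; the update adds successes to α and failures to β.
After batch 1: Beta(1.3+25, 4.8+10) = Beta(26.3, 14.8).
After batch 2: Beta(26.3+21, 14.8+9) = Beta(47.3, 23.8).
For a single future Bernoulli trial, P(success | data) = α/(α+β) = 0.6653.

0.6653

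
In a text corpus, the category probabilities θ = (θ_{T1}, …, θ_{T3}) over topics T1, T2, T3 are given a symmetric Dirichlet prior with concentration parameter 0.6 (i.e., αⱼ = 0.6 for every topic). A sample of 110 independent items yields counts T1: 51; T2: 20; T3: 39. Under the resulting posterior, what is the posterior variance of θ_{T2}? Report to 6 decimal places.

The Dirichlet prior is conjugate to the Multinomial likelihood: each posterior αⱼ = prior αⱼ + observed count nⱼ.
Posterior concentration: (51.6, 20.6, 39.6), total = 111.8.
Var[θ_j] = α_j(Σα−α_j)/((Σα)²(Σα+1)) = 20.6·91.2/(111.8²·112.8) = 0.001333.

0.001333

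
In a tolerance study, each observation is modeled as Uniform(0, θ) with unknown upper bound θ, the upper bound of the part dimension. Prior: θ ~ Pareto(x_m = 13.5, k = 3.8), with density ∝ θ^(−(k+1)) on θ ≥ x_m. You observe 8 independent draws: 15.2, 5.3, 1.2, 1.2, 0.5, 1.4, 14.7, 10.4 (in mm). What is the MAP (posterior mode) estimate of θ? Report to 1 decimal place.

A Pareto(scale x_m, shape k) prior on the upper bound θ of Uniform(0, θ) is conjugate: posterior is Pareto(max(x_m, max xᵢ), k + n).
Sample maximum = 15.2; prior scale x_m = 13.5 → posterior scale = max = 15.2.
Posterior shape = 3.8 + 8 = 11.8.
The Pareto density is decreasing on [x_m, ∞), so the mode is x_m = 15.2.

15.2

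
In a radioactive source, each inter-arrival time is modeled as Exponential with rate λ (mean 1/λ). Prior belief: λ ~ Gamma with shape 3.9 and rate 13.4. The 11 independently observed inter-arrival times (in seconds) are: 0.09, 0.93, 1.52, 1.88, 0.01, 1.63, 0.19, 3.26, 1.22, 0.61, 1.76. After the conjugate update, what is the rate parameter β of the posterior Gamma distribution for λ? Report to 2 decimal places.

With a Gamma(shape α, rate β) prior on the exponential rate λ, the posterior after n observations with total T = Σxᵢ is Gamma(α+n, β+T).
Sum of observations T = 13.10 seconds; n = 11.
Posterior: Gamma(3.9+11, 13.4+13.10) = Gamma(14.9, 26.50).
Posterior β = 26.50.

26.50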